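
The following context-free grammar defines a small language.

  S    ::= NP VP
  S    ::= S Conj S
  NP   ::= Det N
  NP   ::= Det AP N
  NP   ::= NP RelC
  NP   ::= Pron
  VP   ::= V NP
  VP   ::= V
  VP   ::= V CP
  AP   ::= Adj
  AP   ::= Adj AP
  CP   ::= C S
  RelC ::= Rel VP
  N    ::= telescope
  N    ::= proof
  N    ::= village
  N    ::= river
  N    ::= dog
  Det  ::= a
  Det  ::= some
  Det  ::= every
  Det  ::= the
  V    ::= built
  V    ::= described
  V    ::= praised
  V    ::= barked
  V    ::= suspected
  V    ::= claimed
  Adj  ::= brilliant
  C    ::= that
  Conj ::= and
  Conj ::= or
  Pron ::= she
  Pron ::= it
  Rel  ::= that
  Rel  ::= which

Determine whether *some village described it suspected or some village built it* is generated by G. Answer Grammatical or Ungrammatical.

Ungrammatical

For S → NP VP, the only prefix that parses as NP is 'some village', but the remainder 'described it suspected or some village built it' is not a VP under these rules. The alternative S rule S → S Conj S likewise has no satisfying split.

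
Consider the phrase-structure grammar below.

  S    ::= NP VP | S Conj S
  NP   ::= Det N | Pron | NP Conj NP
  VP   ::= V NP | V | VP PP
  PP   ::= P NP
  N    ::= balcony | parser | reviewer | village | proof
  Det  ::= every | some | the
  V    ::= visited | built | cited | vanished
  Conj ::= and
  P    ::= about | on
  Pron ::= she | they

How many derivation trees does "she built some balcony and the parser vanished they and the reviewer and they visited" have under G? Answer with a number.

Two of the 4 distinct bracketings:
[S [S [NP [Pron she]] [VP [V built] [NP [Det some] [N balcony]]]] [Conj and] [S [S [NP [Det the] [N parser]] [VP [V vanished] [NP [Pron they]]]] [Conj and] [S [NP [NP [Det the] [N reviewer]] [Conj and] [NP [Pron they]]] [VP [V visited]]]]]
[S [S [NP [Pron she]] [VP [V built] [NP [Det some] [N balcony]]]] [Conj and] [S [S [NP [Det the] [N parser]] [VP [V vanished] [NP [NP [Pron they]] [Conj and] [NP [Det the] [N reviewer]]]]] [Conj and] [S [NP [Pron they]] [VP [V visited]]]]]
The trees differ in how a recursive rule is bracketed over the same span.

4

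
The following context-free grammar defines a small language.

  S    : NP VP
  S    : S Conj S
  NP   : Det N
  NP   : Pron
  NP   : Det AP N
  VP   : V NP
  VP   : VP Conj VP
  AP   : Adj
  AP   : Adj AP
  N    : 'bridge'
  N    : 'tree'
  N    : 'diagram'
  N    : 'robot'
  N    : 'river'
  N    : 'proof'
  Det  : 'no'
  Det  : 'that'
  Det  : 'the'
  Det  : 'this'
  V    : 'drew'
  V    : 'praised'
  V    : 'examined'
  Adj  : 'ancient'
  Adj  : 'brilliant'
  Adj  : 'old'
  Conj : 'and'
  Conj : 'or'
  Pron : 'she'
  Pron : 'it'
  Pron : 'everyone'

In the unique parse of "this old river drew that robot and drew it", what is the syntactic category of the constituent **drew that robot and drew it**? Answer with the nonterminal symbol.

VP

[S [NP [Det this] [AP [Adj old]] [N river]] [VP [VP [V drew] [NP [Det that] [N robot]]] [Conj and] [VP [V drew] [NP [Pron it]]]]]
The span 'drew that robot and drew it' is the VP node built by VP → VP Conj VP.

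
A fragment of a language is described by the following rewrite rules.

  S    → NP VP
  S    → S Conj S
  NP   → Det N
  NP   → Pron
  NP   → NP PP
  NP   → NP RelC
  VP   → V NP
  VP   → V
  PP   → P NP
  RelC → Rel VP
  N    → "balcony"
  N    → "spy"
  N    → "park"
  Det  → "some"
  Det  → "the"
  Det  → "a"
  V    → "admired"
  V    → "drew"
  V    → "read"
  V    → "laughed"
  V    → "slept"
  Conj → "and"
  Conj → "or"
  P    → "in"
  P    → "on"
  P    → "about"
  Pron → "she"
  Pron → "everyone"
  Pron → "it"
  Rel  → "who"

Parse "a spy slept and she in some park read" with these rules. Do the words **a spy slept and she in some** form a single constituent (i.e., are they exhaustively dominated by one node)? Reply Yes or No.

[S [S [NP [Det a] [N spy]] [VP [V slept]]] [Conj and] [S [NP [NP [Pron she]] [PP [P in] [NP [Det some] [N park]]]] [VP [V read]]]]
The smallest constituent containing 'a spy slept and she in some' is the S spanning 'a spy slept and she in some park read'; no single node in the tree dominates exactly the given words.

No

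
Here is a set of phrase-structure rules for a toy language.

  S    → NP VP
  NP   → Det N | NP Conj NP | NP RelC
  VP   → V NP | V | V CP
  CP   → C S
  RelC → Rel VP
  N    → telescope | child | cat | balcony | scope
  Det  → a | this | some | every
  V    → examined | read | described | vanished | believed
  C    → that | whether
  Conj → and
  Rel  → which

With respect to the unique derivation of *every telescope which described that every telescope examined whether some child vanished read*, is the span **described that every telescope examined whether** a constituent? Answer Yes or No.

No

[S [NP [NP [Det every] [N telescope]] [RelC [Rel which] [VP [V described] [CP [C that] [S [NP [Det every] [N telescope]] [VP [V examined] [CP [C whether] [S [NP [Det some] [N child]] [VP [V vanished]]]]]]]]]] [VP [V read]]]
The smallest constituent containing 'described that every telescope examined whether' is the VP spanning 'described that every telescope examined whether some child vanished'; no single node in the tree dominates exactly the given words.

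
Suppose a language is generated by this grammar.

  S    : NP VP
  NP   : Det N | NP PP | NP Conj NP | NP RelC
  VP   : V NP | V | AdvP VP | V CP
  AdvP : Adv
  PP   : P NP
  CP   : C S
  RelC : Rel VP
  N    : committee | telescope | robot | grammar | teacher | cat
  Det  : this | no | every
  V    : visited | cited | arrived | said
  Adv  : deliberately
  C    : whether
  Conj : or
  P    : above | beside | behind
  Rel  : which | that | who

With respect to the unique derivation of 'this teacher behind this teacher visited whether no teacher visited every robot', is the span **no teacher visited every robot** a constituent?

[S [NP [NP [Det this] [N teacher]] [PP [P behind] [NP [Det this] [N teacher]]]] [VP [V visited] [CP [C whether] [S [NP [Det no] [N teacher]] [VP [V visited] [NP [Det every] [N robot]]]]]]]
The words 'no teacher visited every robot' are exhaustively dominated by a single S node (built by S → NP VP), so they form a constituent.

Yes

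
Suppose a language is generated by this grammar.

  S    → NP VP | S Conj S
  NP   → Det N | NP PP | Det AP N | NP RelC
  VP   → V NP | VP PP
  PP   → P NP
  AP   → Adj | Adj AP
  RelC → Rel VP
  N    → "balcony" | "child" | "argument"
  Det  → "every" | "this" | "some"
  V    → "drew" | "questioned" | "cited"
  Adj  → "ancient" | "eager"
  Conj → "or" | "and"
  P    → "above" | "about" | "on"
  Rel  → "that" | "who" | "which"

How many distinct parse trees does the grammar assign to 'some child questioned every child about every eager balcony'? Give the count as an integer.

2

The two bracketings:
[S [NP [Det some] [N child]] [VP [V questioned] [NP [NP [Det every] [N child]] [PP [P about] [NP [Det every] [AP [Adj eager]] [N balcony]]]]]]
[S [NP [Det some] [N child]] [VP [VP [V questioned] [NP [Det every] [N child]]] [PP [P about] [NP [Det every] [AP [Adj eager]] [N balcony]]]]]
The difference turns on whether NP → NP PP is used at the relevant span, versus an alternative expansion of NP.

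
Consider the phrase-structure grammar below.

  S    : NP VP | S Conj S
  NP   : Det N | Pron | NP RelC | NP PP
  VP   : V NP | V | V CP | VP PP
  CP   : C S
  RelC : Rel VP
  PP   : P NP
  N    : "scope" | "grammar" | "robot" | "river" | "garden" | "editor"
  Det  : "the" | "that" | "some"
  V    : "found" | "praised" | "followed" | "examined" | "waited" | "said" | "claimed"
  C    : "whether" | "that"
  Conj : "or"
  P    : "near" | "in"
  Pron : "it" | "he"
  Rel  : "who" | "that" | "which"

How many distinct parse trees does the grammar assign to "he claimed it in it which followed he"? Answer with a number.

3

Two of the 3 distinct bracketings:
[S [NP [Pron he]] [VP [V claimed] [NP [NP [NP [Pron it]] [PP [P in] [NP [Pron it]]]] [RelC [Rel which] [VP [V followed] [NP [Pron he]]]]]]]
[S [NP [Pron he]] [VP [V claimed] [NP [NP [Pron it]] [PP [P in] [NP [NP [Pron it]] [RelC [Rel which] [VP [V followed] [NP [Pron he]]]]]]]]]
The trees differ in how a recursive rule is bracketed over the same span.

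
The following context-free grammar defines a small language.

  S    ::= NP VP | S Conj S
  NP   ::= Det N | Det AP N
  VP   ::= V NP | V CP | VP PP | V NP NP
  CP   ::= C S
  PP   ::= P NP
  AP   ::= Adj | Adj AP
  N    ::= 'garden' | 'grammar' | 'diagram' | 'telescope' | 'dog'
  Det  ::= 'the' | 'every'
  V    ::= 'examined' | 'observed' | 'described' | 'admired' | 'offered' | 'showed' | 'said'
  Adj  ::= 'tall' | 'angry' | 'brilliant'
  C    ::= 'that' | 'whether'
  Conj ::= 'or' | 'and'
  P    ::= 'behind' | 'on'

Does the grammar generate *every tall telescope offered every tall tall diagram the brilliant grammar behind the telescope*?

Grammatical

S
  NP
    Det: every
    AP
      Adj: tall
    N: telescope
  VP
    VP
      V: offered
      NP
        Det: every
        AP
          Adj: tall
          AP
            Adj: tall
        N: diagram
      NP
        Det: the
        AP
          Adj: brilliant
        N: grammar
    PP
      P: behind
      NP
        Det: the
        N: telescope
Every word is introduced by a lexical rule and the phrasal rules combine the resulting categories into a single S.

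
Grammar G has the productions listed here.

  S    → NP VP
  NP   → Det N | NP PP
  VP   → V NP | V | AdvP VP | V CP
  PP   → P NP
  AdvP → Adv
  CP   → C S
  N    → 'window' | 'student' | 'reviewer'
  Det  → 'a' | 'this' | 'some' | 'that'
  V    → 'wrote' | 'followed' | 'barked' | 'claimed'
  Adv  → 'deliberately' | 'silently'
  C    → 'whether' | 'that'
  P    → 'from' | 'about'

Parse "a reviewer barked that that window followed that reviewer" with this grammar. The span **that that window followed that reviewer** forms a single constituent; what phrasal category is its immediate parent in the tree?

VP

[S [NP [Det a] [N reviewer]] [VP [V barked] [CP [C that] [S [NP [Det that] [N window]] [VP [V followed] [NP [Det that] [N reviewer]]]]]]]
The span 'that that window followed that reviewer' is the CP node built by CP → C S.
Its mother is the VP built by VP → V CP.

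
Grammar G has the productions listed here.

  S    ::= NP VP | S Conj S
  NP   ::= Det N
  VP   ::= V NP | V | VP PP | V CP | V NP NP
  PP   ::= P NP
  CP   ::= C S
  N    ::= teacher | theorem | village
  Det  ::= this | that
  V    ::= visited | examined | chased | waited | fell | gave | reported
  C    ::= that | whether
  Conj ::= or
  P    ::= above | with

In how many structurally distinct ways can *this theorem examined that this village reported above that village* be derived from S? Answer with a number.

2

The two bracketings:
[S [NP [Det this] [N theorem]] [VP [VP [V examined] [CP [C that] [S [NP [Det this] [N village]] [VP [V reported]]]]] [PP [P above] [NP [Det that] [N village]]]]]
[S [NP [Det this] [N theorem]] [VP [V examined] [CP [C that] [S [NP [Det this] [N village]] [VP [VP [V reported]] [PP [P above] [NP [Det that] [N village]]]]]]]]
The trees differ in how a recursive rule is bracketed over the same span.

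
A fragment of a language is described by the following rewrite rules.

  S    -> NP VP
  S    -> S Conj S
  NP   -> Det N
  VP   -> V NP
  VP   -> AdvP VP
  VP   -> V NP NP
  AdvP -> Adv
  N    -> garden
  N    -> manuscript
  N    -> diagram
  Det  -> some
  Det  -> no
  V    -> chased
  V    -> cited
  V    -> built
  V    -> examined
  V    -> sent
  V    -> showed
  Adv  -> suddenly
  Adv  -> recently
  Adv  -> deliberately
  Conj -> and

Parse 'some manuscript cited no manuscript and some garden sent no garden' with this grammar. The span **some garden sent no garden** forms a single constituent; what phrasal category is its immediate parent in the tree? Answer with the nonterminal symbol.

S
  S
    NP
      Det: some
      N: manuscript
    VP
      V: cited
      NP
        Det: no
        N: manuscript
  Conj: and
  S
    NP
      Det: some
      N: garden
    VP
      V: sent
      NP
        Det: no
        N: garden
The span 'some garden sent no garden' is the S node built by S → NP VP.
Its mother is the S built by S → S Conj S.

S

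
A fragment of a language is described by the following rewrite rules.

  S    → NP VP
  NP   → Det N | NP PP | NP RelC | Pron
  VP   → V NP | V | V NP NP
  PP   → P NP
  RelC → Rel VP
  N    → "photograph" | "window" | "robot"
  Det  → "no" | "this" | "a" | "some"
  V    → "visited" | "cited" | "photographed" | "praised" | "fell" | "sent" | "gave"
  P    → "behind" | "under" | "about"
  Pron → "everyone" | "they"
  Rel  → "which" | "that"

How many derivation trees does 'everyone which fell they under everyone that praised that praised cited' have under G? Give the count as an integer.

Two of the 9 distinct bracketings:
[S [NP [NP [NP [Pron everyone]] [RelC [Rel which] [VP [V fell] [NP [Pron they]]]]] [PP [P under] [NP [NP [NP [Pron everyone]] [RelC [Rel that] [VP [V praised]]]] [RelC [Rel that] [VP [V praised]]]]]] [VP [V cited]]]
[S [NP [NP [Pron everyone]] [RelC [Rel which] [VP [V fell] [NP [NP [Pron they]] [PP [P under] [NP [NP [NP [Pron everyone]] [RelC [Rel that] [VP [V praised]]]] [RelC [Rel that] [VP [V praised]]]]]]]]] [VP [V cited]]]
The trees differ in how a recursive rule is bracketed over the same span.

9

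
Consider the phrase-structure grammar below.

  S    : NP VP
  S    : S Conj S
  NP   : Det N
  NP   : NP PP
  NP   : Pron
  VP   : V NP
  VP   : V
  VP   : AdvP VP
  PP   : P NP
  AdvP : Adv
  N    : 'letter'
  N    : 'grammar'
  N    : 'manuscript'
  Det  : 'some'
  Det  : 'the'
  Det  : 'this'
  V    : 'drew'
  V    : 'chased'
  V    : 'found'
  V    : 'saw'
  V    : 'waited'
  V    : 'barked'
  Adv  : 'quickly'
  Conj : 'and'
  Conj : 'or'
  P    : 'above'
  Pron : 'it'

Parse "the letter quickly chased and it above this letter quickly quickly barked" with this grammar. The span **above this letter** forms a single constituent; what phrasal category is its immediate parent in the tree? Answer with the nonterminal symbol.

NP

[S [S [NP [Det the] [N letter]] [VP [AdvP [Adv quickly]] [VP [V chased]]]] [Conj and] [S [NP [NP [Pron it]] [PP [P above] [NP [Det this] [N letter]]]] [VP [AdvP [Adv quickly]] [VP [AdvP [Adv quickly]] [VP [V barked]]]]]]
The span 'above this letter' is the PP node built by PP → P NP.
Its mother is the NP built by NP → NP PP.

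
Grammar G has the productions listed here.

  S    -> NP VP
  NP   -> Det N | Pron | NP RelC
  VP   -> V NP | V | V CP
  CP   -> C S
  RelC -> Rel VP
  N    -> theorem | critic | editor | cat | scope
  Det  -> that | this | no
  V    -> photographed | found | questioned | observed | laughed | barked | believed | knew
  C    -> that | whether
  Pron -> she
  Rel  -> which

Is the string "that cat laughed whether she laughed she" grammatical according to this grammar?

[S [NP [Det that] [N cat]] [VP [V laughed] [CP [C whether] [S [NP [Pron she]] [VP [V laughed] [NP [Pron she]]]]]]]
Every word is introduced by a lexical rule and the phrasal rules combine the resulting categories into a single S.

Grammatical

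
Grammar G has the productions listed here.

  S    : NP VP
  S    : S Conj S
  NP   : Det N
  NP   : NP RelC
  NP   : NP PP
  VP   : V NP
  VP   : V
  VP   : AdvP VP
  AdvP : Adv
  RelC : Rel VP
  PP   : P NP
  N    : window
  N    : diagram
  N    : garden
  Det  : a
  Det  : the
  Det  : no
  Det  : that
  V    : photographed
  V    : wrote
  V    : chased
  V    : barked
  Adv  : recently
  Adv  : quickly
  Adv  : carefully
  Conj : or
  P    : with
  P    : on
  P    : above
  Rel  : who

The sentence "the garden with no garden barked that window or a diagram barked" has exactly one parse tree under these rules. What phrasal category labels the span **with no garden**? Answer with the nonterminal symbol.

[S [S [NP [NP [Det the] [N garden]] [PP [P with] [NP [Det no] [N garden]]]] [VP [V barked] [NP [Det that] [N window]]]] [Conj or] [S [NP [Det a] [N diagram]] [VP [V barked]]]]
The span 'with no garden' is the PP node built by PP → P NP.

PP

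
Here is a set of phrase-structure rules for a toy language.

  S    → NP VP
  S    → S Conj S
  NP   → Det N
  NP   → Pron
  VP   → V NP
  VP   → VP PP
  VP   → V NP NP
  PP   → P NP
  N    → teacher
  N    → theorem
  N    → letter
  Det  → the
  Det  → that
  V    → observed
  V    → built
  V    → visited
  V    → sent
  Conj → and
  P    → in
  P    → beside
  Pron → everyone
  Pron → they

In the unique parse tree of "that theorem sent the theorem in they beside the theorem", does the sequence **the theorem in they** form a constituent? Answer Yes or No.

[S [NP [Det that] [N theorem]] [VP [VP [VP [V sent] [NP [Det the] [N theorem]]] [PP [P in] [NP [Pron they]]]] [PP [P beside] [NP [Det the] [N theorem]]]]]
The smallest constituent containing 'the theorem in they' is the VP spanning 'sent the theorem in they'; no single node in the tree dominates exactly the given words.

No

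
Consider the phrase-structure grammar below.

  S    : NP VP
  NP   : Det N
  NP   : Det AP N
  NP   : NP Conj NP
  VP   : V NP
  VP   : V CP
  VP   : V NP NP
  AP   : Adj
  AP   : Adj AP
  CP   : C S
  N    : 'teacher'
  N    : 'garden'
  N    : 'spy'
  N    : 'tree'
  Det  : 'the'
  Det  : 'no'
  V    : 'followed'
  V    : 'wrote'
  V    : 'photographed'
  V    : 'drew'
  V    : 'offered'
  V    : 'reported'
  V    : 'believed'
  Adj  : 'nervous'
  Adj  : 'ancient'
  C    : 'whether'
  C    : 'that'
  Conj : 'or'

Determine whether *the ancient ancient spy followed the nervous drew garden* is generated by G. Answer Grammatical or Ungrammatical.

Ungrammatical

An Adj word can never sit immediately before a V word in any string this grammar generates, so the substring 'nervous drew' rules out a derivation.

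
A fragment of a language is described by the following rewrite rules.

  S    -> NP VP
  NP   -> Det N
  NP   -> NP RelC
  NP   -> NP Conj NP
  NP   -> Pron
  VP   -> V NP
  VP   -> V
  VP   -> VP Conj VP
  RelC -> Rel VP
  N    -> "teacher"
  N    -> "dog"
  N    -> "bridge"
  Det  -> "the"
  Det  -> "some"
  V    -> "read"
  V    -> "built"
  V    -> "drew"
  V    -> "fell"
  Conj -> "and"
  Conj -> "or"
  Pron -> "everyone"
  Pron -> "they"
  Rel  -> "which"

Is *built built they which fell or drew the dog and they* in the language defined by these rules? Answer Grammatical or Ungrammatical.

For S → NP VP, no prefix of the string parses as an NP.

Ungrammatical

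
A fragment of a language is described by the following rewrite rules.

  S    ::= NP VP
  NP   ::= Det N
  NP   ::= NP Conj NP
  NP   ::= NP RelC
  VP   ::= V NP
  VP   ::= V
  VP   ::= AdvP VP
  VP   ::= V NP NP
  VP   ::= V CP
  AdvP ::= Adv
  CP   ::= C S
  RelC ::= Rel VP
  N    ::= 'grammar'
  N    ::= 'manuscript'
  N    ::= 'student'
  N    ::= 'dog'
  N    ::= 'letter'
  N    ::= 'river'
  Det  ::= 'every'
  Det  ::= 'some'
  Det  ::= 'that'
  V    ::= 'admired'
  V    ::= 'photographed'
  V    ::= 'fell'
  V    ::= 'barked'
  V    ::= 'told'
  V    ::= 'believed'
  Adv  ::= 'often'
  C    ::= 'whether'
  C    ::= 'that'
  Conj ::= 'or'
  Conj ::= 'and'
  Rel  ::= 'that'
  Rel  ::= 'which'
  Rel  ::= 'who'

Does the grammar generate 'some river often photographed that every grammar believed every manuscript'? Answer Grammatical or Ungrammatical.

[S [NP [Det some] [N river]] [VP [AdvP [Adv often]] [VP [V photographed] [CP [C that] [S [NP [Det every] [N grammar]] [VP [V believed] [NP [Det every] [N manuscript]]]]]]]]
The bracketing above is licensed at every node by one of the given productions, with S at the root.

Grammatical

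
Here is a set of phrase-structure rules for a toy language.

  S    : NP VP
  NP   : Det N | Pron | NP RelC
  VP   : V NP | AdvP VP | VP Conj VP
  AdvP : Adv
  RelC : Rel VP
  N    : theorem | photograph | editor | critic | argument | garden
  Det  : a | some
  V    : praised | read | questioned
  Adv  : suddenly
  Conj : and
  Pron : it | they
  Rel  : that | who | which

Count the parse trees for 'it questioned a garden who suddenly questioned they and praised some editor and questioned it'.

9

Two of the 9 distinct bracketings:
[S [NP [Pron it]] [VP [V questioned] [NP [NP [Det a] [N garden]] [RelC [Rel who] [VP [AdvP [Adv suddenly]] [VP [VP [V questioned] [NP [Pron they]]] [Conj and] [VP [VP [V praised] [NP [Det some] [N editor]]] [Conj and] [VP [V questioned] [NP [Pron it]]]]]]]]]]
[S [NP [Pron it]] [VP [V questioned] [NP [NP [Det a] [N garden]] [RelC [Rel who] [VP [AdvP [Adv suddenly]] [VP [VP [VP [V questioned] [NP [Pron they]]] [Conj and] [VP [V praised] [NP [Det some] [N editor]]]] [Conj and] [VP [V questioned] [NP [Pron it]]]]]]]]]
The trees differ in how a recursive rule is bracketed over the same span.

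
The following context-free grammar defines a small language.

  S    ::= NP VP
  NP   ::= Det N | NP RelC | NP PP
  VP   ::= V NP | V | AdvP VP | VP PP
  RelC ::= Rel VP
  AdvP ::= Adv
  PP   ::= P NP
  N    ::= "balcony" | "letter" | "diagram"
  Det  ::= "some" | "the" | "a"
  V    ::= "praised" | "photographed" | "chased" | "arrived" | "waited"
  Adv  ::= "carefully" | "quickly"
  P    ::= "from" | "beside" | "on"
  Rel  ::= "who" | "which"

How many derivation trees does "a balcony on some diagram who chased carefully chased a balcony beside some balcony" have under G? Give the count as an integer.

Two of the 6 distinct bracketings:
[S [NP [NP [NP [Det a] [N balcony]] [PP [P on] [NP [Det some] [N diagram]]]] [RelC [Rel who] [VP [V chased]]]] [VP [AdvP [Adv carefully]] [VP [V chased] [NP [NP [Det a] [N balcony]] [PP [P beside] [NP [Det some] [N balcony]]]]]]]
[S [NP [NP [NP [Det a] [N balcony]] [PP [P on] [NP [Det some] [N diagram]]]] [RelC [Rel who] [VP [V chased]]]] [VP [AdvP [Adv carefully]] [VP [VP [V chased] [NP [Det a] [N balcony]]] [PP [P beside] [NP [Det some] [N balcony]]]]]]
The difference turns on whether VP → VP PP is used at the relevant span, versus an alternative expansion of VP.

6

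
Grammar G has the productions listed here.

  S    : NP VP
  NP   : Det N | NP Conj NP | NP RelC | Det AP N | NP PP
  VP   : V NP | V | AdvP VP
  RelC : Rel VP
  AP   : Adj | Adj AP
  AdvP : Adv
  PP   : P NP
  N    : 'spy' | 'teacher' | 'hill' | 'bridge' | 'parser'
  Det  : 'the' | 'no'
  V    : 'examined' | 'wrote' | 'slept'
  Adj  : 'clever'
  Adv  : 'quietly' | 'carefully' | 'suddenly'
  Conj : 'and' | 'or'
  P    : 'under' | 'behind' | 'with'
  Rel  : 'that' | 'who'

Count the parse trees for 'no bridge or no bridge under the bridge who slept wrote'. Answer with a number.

Two of the 5 distinct bracketings:
[S [NP [NP [Det no] [N bridge]] [Conj or] [NP [NP [NP [Det no] [N bridge]] [PP [P under] [NP [Det the] [N bridge]]]] [RelC [Rel who] [VP [V slept]]]]] [VP [V wrote]]]
[S [NP [NP [Det no] [N bridge]] [Conj or] [NP [NP [Det no] [N bridge]] [PP [P under] [NP [NP [Det the] [N bridge]] [RelC [Rel who] [VP [V slept]]]]]]] [VP [V wrote]]]
The trees differ in how a recursive rule is bracketed over the same span.

5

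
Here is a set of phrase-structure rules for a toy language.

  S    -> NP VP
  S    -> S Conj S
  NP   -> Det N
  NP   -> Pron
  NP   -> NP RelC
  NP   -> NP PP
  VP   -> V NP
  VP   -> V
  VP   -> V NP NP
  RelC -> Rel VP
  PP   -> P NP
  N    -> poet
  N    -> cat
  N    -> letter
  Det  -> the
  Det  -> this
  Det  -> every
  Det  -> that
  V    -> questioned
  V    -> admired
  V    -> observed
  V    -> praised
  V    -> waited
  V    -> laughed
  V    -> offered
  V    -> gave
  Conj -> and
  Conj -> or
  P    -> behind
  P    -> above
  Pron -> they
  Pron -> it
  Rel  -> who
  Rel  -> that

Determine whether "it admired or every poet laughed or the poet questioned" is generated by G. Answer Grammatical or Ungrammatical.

S
  S
    NP
      Pron: it
    VP
      V: admired
  Conj: or
  S
    S
      NP
        Det: every
        N: poet
      VP
        V: laughed
    Conj: or
    S
      NP
        Det: the
        N: poet
      VP
        V: questioned
Each bracket corresponds to one application of a listed rule, so the string is derivable from S.

Grammatical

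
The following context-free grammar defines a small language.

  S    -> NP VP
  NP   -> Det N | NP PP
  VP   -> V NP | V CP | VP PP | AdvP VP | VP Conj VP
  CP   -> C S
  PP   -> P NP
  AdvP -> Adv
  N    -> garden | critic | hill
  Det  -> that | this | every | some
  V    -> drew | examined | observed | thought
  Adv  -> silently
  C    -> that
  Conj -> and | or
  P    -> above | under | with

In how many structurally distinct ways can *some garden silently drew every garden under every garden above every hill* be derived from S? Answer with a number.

Two of the 9 distinct bracketings:
[S [NP [Det some] [N garden]] [VP [VP [AdvP [Adv silently]] [VP [V drew] [NP [Det every] [N garden]]]] [PP [P under] [NP [NP [Det every] [N garden]] [PP [P above] [NP [Det every] [N hill]]]]]]]
[S [NP [Det some] [N garden]] [VP [VP [VP [AdvP [Adv silently]] [VP [V drew] [NP [Det every] [N garden]]]] [PP [P under] [NP [Det every] [N garden]]]] [PP [P above] [NP [Det every] [N hill]]]]]
The difference turns on whether NP → NP PP is used at the relevant span, versus an alternative expansion of NP.

9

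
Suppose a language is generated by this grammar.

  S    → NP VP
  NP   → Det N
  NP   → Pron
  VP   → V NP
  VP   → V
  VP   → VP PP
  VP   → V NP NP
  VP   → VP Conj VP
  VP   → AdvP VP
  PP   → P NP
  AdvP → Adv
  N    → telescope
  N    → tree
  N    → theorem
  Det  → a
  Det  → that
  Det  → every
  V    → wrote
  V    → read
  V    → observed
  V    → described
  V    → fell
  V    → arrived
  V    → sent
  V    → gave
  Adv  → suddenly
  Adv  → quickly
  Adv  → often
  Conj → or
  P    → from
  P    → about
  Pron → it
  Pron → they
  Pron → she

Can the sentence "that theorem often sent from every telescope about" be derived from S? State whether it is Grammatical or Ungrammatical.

Ungrammatical

For S → NP VP, the only prefix that parses as NP is 'that theorem', but the remainder 'often sent from every telescope about' is not a VP under these rules.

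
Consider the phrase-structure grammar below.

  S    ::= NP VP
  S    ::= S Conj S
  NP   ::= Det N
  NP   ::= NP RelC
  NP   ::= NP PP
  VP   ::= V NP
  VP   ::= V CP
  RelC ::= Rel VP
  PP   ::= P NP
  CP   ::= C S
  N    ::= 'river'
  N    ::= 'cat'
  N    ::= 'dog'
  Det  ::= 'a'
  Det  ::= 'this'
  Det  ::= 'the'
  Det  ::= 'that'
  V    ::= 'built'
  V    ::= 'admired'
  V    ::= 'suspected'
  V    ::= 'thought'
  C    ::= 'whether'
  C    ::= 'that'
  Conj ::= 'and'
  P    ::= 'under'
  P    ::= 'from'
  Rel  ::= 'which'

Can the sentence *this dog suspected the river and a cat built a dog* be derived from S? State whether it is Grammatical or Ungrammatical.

S
  S
    NP
      Det: this
      N: dog
    VP
      V: suspected
      NP
        Det: the
        N: river
  Conj: and
  S
    NP
      Det: a
      N: cat
    VP
      V: built
      NP
        Det: a
        N: dog
Every word is introduced by a lexical rule and the phrasal rules combine the resulting categories into a single S.

Grammatical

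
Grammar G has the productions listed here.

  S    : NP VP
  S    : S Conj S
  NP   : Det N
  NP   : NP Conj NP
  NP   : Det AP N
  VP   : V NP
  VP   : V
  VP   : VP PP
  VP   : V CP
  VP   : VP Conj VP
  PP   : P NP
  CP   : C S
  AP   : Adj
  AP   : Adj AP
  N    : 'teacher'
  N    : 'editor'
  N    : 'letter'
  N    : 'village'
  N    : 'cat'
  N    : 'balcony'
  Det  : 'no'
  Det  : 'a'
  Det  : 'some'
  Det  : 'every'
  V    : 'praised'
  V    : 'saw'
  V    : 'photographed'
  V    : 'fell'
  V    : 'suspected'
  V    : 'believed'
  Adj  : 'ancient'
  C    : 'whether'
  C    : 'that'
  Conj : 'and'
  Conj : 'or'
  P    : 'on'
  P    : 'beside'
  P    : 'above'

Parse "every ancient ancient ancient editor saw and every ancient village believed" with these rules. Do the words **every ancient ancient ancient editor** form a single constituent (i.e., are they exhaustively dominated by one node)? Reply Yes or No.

Yes

[S [S [NP [Det every] [AP [Adj ancient] [AP [Adj ancient] [AP [Adj ancient]]]] [N editor]] [VP [V saw]]] [Conj and] [S [NP [Det every] [AP [Adj ancient]] [N village]] [VP [V believed]]]]
The words 'every ancient ancient ancient editor' are exhaustively dominated by a single NP node (built by NP → Det AP N), so they form a constituent.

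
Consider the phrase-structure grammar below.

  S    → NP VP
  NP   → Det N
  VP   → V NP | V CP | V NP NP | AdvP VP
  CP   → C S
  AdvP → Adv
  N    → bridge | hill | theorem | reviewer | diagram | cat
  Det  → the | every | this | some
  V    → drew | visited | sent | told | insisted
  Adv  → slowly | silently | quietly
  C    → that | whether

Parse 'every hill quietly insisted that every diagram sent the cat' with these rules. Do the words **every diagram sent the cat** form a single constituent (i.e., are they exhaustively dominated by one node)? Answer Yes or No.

Yes

[S [NP [Det every] [N hill]] [VP [AdvP [Adv quietly]] [VP [V insisted] [CP [C that] [S [NP [Det every] [N diagram]] [VP [V sent] [NP [Det the] [N cat]]]]]]]]
The words 'every diagram sent the cat' are exhaustively dominated by a single S node (built by S → NP VP), so they form a constituent.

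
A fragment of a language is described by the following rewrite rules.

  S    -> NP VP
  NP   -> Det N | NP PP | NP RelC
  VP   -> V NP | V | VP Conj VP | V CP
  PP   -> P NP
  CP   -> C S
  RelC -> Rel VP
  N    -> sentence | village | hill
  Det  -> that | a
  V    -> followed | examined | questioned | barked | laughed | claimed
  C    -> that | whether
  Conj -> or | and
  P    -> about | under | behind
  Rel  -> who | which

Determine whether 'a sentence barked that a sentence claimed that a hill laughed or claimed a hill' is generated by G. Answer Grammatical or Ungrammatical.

S
  NP
    Det: a
    N: sentence
  VP
    VP
      V: barked
      CP
        C: that
        S
          NP
            Det: a
            N: sentence
          VP
            V: claimed
            CP
              C: that
              S
                NP
                  Det: a
                  N: hill
                VP
                  V: laughed
    Conj: or
    VP
      V: claimed
      NP
        Det: a
        N: hill
Each bracket corresponds to one application of a listed rule, so the string is derivable from S.

Grammatical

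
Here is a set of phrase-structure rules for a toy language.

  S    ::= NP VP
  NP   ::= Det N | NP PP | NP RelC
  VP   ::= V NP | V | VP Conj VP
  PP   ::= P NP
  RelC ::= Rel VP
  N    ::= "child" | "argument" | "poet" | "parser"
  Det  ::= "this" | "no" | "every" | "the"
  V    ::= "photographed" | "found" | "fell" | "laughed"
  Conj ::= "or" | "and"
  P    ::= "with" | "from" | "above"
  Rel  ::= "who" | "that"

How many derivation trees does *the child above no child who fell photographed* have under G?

The two bracketings:
[S [NP [NP [Det the] [N child]] [PP [P above] [NP [NP [Det no] [N child]] [RelC [Rel who] [VP [V fell]]]]]] [VP [V photographed]]]
[S [NP [NP [NP [Det the] [N child]] [PP [P above] [NP [Det no] [N child]]]] [RelC [Rel who] [VP [V fell]]]] [VP [V photographed]]]
The trees differ in how a recursive rule is bracketed over the same span.

2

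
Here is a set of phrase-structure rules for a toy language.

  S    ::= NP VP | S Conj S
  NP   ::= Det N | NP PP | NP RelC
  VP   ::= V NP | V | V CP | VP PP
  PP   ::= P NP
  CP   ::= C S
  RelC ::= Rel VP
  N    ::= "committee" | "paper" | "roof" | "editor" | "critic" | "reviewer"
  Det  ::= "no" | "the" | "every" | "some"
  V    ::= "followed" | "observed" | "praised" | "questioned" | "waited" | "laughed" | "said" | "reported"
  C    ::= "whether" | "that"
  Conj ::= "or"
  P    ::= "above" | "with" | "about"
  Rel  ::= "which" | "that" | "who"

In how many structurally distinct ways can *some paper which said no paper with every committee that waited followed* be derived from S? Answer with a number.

Two of the 7 distinct bracketings:
[S [NP [NP [NP [Det some] [N paper]] [RelC [Rel which] [VP [V said] [NP [Det no] [N paper]]]]] [PP [P with] [NP [NP [Det every] [N committee]] [RelC [Rel that] [VP [V waited]]]]]] [VP [V followed]]]
[S [NP [NP [Det some] [N paper]] [RelC [Rel which] [VP [V said] [NP [NP [Det no] [N paper]] [PP [P with] [NP [NP [Det every] [N committee]] [RelC [Rel that] [VP [V waited]]]]]]]]] [VP [V followed]]]
The trees differ in how a recursive rule is bracketed over the same span.

7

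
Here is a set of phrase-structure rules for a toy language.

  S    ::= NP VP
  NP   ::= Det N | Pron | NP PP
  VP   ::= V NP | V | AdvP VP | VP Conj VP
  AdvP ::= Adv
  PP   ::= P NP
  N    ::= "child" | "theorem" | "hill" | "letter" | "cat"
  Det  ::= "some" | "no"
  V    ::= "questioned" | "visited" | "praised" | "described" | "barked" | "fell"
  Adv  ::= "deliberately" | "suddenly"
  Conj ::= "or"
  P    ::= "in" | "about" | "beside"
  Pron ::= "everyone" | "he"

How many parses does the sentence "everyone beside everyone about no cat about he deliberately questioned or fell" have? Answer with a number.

Two of the 10 distinct bracketings:
[S [NP [NP [Pron everyone]] [PP [P beside] [NP [NP [Pron everyone]] [PP [P about] [NP [NP [Det no] [N cat]] [PP [P about] [NP [Pron he]]]]]]]] [VP [AdvP [Adv deliberately]] [VP [VP [V questioned]] [Conj or] [VP [V fell]]]]]
[S [NP [NP [Pron everyone]] [PP [P beside] [NP [NP [Pron everyone]] [PP [P about] [NP [NP [Det no] [N cat]] [PP [P about] [NP [Pron he]]]]]]]] [VP [VP [AdvP [Adv deliberately]] [VP [V questioned]]] [Conj or] [VP [V fell]]]]
The trees differ in how a recursive rule is bracketed over the same span.

10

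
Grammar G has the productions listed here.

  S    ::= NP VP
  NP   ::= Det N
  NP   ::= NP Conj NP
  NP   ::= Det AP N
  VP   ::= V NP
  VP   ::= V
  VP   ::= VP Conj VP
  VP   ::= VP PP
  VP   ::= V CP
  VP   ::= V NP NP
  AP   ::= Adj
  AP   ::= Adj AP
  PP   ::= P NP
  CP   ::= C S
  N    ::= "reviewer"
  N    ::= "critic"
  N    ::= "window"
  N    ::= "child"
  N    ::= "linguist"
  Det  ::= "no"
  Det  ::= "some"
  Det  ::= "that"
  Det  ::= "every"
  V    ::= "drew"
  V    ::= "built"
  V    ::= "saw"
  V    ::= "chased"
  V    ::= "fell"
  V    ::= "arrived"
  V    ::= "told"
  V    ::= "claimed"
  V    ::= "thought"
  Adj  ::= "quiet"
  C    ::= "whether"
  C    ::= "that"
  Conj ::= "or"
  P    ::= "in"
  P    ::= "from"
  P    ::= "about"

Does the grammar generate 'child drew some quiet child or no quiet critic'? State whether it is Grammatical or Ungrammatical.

Ungrammatical

For S → NP VP, no prefix of the string parses as an NP.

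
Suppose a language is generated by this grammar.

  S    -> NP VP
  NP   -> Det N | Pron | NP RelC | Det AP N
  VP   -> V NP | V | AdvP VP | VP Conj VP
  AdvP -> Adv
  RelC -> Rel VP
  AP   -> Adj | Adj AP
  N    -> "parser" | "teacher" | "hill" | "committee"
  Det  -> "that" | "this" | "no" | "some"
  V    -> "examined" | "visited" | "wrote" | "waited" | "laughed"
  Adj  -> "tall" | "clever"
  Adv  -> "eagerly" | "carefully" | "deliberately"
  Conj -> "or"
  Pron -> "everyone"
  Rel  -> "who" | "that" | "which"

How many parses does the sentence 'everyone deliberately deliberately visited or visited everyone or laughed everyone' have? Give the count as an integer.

9

Two of the 9 distinct bracketings:
[S [NP [Pron everyone]] [VP [AdvP [Adv deliberately]] [VP [AdvP [Adv deliberately]] [VP [VP [V visited]] [Conj or] [VP [VP [V visited] [NP [Pron everyone]]] [Conj or] [VP [V laughed] [NP [Pron everyone]]]]]]]]
[S [NP [Pron everyone]] [VP [AdvP [Adv deliberately]] [VP [AdvP [Adv deliberately]] [VP [VP [VP [V visited]] [Conj or] [VP [V visited] [NP [Pron everyone]]]] [Conj or] [VP [V laughed] [NP [Pron everyone]]]]]]]
The trees differ in how a recursive rule is bracketed over the same span.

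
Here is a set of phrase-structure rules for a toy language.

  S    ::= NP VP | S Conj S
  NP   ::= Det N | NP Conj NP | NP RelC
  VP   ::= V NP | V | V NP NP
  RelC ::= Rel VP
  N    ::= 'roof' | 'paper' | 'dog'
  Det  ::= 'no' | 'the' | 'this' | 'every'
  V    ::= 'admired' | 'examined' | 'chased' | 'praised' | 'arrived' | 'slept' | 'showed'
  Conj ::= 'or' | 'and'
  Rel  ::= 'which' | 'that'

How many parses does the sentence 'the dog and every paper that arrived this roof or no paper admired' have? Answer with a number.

5

Two of the 5 distinct bracketings:
[S [NP [NP [Det the] [N dog]] [Conj and] [NP [NP [NP [Det every] [N paper]] [RelC [Rel that] [VP [V arrived] [NP [Det this] [N roof]]]]] [Conj or] [NP [Det no] [N paper]]]] [VP [V admired]]]
[S [NP [NP [Det the] [N dog]] [Conj and] [NP [NP [Det every] [N paper]] [RelC [Rel that] [VP [V arrived] [NP [NP [Det this] [N roof]] [Conj or] [NP [Det no] [N paper]]]]]]] [VP [V admired]]]
The trees differ in how a recursive rule is bracketed over the same span.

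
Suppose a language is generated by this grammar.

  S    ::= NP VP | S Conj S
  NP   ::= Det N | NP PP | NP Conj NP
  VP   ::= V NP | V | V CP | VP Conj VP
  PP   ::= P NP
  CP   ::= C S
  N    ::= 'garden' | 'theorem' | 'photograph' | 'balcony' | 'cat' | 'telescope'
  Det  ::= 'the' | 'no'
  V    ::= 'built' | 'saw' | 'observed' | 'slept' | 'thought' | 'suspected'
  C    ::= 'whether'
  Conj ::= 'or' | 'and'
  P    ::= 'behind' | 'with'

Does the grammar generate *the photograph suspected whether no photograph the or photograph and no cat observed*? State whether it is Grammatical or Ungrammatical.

Ungrammatical

An N word can never sit immediately before a Det word in any string this grammar generates, so the substring 'photograph the' rules out a derivation.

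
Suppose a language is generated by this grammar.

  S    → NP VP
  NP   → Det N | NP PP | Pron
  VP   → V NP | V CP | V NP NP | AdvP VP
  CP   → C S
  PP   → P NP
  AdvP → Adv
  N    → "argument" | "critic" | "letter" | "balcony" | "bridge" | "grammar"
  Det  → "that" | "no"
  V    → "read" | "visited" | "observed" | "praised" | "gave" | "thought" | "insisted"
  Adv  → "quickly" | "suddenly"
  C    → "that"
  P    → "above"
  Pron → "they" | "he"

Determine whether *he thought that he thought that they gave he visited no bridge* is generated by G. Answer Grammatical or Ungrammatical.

For S → NP VP, the only prefix that parses as NP is 'he', but the remainder 'thought that he thought that they gave he visited no bridge' is not a VP under these rules.

Ungrammatical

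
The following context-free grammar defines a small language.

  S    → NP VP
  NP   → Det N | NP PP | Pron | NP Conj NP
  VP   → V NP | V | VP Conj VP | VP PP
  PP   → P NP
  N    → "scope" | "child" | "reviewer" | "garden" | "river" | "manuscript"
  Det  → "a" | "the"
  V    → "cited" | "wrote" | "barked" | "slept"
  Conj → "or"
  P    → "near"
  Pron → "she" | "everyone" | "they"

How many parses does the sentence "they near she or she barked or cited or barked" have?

Two of the 4 distinct bracketings:
[S [NP [NP [Pron they]] [PP [P near] [NP [NP [Pron she]] [Conj or] [NP [Pron she]]]]] [VP [VP [V barked]] [Conj or] [VP [VP [V cited]] [Conj or] [VP [V barked]]]]]
[S [NP [NP [Pron they]] [PP [P near] [NP [NP [Pron she]] [Conj or] [NP [Pron she]]]]] [VP [VP [VP [V barked]] [Conj or] [VP [V cited]]] [Conj or] [VP [V barked]]]]
The trees differ in how a recursive rule is bracketed over the same span.

4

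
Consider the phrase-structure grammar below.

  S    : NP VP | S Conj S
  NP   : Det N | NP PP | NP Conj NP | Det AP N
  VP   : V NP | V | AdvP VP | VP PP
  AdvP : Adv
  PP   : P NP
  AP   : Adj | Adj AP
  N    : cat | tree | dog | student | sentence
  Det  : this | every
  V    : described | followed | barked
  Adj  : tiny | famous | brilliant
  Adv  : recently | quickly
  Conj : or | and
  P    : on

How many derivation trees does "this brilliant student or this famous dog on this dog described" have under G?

2

The two bracketings:
[S [NP [NP [NP [Det this] [AP [Adj brilliant]] [N student]] [Conj or] [NP [Det this] [AP [Adj famous]] [N dog]]] [PP [P on] [NP [Det this] [N dog]]]] [VP [V described]]]
[S [NP [NP [Det this] [AP [Adj brilliant]] [N student]] [Conj or] [NP [NP [Det this] [AP [Adj famous]] [N dog]] [PP [P on] [NP [Det this] [N dog]]]]] [VP [V described]]]
The trees differ in how a recursive rule is bracketed over the same span.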